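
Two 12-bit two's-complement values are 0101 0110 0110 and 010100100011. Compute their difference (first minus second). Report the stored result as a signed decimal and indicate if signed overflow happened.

67; no overflow

0101 0110 0110 → 010101100110 = 1382 (signed)
010100100011 = 1315 (signed)
Subtract via negate-and-add: invert 010100100011 + 1 = 101011011101 (i.e. -1315).
  010101100110
+ 101011011101
= 000001000011  (discard carry-out 1)
Result 000001000011: MSB = 0 → value 67.
Addends (after negating the subtrahend) have opposite signs, so signed overflow cannot occur.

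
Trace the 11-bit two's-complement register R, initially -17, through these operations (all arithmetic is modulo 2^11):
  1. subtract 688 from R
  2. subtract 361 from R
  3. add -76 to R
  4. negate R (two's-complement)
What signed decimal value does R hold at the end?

-906

Start: R = -17 = 11111101111.
R = -17 − 688 = -705 = 10100111111
R = -705 − 361 = -1066; wraps to 982 = 01111010110
R = 982 + (-76) = 906 = 01110001010
R = −(906) = -906 = 10001110110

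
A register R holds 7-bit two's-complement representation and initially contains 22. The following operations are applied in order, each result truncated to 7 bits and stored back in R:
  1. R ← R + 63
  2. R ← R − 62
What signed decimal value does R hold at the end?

Start: R = 22 = 0010110.
R = 22 + 63 = 85; wraps to -43 = 1010101
R = -43 − 62 = -105; wraps to 23 = 0010111

23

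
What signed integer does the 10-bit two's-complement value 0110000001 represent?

385

MSB is 0, so the value is non-negative: 0110000001 = 385.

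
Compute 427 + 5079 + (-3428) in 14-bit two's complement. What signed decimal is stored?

427 + 5079 = 5506 (01010110000010)
5506 + (-3428) = 2078 (00100000011110)

2078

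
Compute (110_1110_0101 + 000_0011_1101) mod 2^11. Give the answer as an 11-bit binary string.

  11011100101
+ 00000111101
= 11100100010

11100100010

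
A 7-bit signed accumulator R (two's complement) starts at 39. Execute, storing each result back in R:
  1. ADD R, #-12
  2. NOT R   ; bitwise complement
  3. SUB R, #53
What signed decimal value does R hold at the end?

Start: R = 39 = 0100111.
R = 39 + (-12) = 27 = 0011011
R = NOT 0011011 = 1100100 = -28
R = -28 − 53 = -81; wraps to 47 = 0101111

47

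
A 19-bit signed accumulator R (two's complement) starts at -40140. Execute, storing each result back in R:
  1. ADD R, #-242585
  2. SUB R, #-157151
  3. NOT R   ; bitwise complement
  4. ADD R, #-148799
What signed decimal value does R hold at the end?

-23226

Start: R = -40140 = 1110110001100110100.
R = -40140 + (-242585) = -282725; wraps to 241563 = 0111010111110011011
R = 241563 − (-157151) = 398714; wraps to -125574 = 1100001010101111010
R = NOT 1100001010101111010 = 0011110101010000101 = 125573
R = 125573 + (-148799) = -23226 = 1111010010101000110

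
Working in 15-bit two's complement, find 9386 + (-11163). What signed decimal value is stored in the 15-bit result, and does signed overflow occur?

-1777; no overflow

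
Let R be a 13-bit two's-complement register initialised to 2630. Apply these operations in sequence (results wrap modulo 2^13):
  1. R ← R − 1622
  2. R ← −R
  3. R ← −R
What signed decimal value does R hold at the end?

Start: R = 2630 = 0101001000110.
R = 2630 − 1622 = 1008 = 0001111110000
R = −(1008) = -1008 = 1110000010000
R = −(-1008) = 1008 = 0001111110000

1008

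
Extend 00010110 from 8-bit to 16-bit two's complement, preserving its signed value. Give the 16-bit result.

0000000000010110

MSB of 00010110 is 0; replicate it into the new high bits.
00000000|00010110 → 0000000000010110 (still 22).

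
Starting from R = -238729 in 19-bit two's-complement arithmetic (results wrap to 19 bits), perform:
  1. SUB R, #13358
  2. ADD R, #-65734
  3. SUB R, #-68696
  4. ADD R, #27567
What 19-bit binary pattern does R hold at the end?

1001001111010001010

Start: R = -238729 = 1000101101101110111.
R = -238729 − 13358 = -252087 = 1000010011101001001
R = -252087 + (-65734) = -317821; wraps to 206467 = 0110010011010000011
R = 206467 − (-68696) = 275163; wraps to -249125 = 1000011001011011011
R = -249125 + 27567 = -221558 = 1001001111010001010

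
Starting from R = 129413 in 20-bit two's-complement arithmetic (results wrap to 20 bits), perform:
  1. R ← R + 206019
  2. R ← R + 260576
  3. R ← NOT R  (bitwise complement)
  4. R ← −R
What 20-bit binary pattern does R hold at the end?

10010001100000101001

Start: R = 129413 = 00011111100110000101.
R = 129413 + 206019 = 335432 = 01010001111001001000
R = 335432 + 260576 = 596008; wraps to -452568 = 10010001100000101000
R = NOT 10010001100000101000 = 01101110011111010111 = 452567
R = −(452567) = -452567 = 10010001100000101001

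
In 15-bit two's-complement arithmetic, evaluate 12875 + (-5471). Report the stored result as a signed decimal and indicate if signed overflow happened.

7404; no overflow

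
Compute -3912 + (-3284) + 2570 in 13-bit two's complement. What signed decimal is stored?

3566

-3912 + (-3284) = -7196 → wraps to 996 (0001111100100)
996 + 2570 = 3566 (0110111101110)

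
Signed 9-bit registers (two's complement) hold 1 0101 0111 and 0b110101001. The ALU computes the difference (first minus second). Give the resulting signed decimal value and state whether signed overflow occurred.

1 0101 0111 → 101010111 = -169 (signed)
0b110101001 → 110101001 = -87 (signed)
Subtract via negate-and-add: invert 110101001 + 1 = 001010111 (i.e. 87).
  101010111
+ 001010111
= 110101110
Result 110101110: MSB = 1 → 430 − 512 = -82.
Addends (after negating the subtrahend) have opposite signs, so signed overflow cannot occur.

-82; no overflow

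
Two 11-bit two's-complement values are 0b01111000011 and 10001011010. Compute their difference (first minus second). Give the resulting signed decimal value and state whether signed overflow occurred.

0b01111000011 → 01111000011 = 963 (signed)
10001011010 = -934 (signed)
Subtract via negate-and-add: invert 10001011010 + 1 = 01110100110 (i.e. 934).
  01111000011
+ 01110100110
= 11101101001
Result 11101101001: MSB = 1 → 1897 − 2048 = -151.
Both addends (after negating the subtrahend) are non-negative but the stored result is negative: signed overflow. The true value 963 − (-934) = 1897 lies outside [-1024, 1023].

-151; overflow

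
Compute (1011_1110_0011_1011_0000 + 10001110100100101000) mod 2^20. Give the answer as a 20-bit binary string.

01001100110011011000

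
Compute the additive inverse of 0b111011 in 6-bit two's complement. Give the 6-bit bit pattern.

000101

Invert: 000100. Add 1: 000101.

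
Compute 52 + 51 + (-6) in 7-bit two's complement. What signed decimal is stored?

52 + 51 = 103 → wraps to -25 (1100111)
-25 + (-6) = -31 (1100001)

-31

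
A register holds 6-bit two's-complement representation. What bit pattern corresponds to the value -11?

|-11| = 11 = 001011 in 6 bits.
Invert the bits: 110100. Add 1: 110101.

110101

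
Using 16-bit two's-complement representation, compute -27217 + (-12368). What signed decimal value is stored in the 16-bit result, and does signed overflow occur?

25951; overflow

-27217 → 1001010110101111
-12368 → 1100111110110000
  1001010110101111
+ 1100111110110000
= 0110010101011111  (discard carry-out 1)
Result 0110010101011111: MSB = 0 → value 25951.
Both addends are negative but the stored result is non-negative: signed overflow. The true value -27217 + (-12368) = -39585 lies outside [-32768, 32767].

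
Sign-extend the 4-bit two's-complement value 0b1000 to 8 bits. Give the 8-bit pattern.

11111000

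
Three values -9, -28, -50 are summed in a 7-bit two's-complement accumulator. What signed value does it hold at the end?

-9 + (-28) = -37 (1011011)
-37 + (-50) = -87 → wraps to 41 (0101001)

41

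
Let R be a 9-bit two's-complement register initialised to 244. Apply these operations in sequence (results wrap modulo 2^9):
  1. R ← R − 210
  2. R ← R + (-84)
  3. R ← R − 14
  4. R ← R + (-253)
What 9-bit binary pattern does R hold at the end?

011000011

Start: R = 244 = 011110100.
R = 244 − 210 = 34 = 000100010
R = 34 + (-84) = -50 = 111001110
R = -50 − 14 = -64 = 111000000
R = -64 + (-253) = -317; wraps to 195 = 011000011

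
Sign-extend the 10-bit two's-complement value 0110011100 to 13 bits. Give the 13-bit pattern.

0000110011100

MSB of 0110011100 is 0; replicate it into the new high bits.
000|0110011100 → 0000110011100 (still 412).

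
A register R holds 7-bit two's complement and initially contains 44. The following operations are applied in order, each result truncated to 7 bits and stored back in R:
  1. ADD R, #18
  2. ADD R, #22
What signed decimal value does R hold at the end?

-44

Start: R = 44 = 0101100.
R = 44 + 18 = 62 = 0111110
R = 62 + 22 = 84; wraps to -44 = 1010100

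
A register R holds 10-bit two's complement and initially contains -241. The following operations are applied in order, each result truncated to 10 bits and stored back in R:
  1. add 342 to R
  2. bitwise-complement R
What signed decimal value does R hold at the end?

-102

Start: R = -241 = 1100001111.
R = -241 + 342 = 101 = 0001100101
R = NOT 0001100101 = 1110011010 = -102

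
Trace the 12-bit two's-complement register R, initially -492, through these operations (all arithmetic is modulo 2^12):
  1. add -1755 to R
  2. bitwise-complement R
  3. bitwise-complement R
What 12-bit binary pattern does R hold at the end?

011100111001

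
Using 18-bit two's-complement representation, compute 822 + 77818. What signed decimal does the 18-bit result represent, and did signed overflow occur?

78640; no overflow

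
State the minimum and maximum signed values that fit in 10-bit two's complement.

min = -512, max = 511

Minimum: −2^9 = -512.
Maximum: 2^9 − 1 = 511.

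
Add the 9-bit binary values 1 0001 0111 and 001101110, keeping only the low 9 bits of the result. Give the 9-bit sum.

110000101

  100010111
+ 001101110
= 110000101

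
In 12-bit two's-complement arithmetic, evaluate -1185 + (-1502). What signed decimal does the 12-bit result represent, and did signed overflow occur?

1409; overflow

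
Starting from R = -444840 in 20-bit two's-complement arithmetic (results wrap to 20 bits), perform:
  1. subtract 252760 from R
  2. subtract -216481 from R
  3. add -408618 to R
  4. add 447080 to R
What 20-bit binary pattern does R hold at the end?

Start: R = -444840 = 10010011011001011000.
R = -444840 − 252760 = -697600; wraps to 350976 = 01010101101100000000
R = 350976 − (-216481) = 567457; wraps to -481119 = 10001010100010100001
R = -481119 + (-408618) = -889737; wraps to 158839 = 00100110110001110111
R = 158839 + 447080 = 605919; wraps to -442657 = 10010011111011011111

10010011111011011111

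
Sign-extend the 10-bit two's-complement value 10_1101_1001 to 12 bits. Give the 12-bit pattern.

MSB of 1011011001 is 1; replicate it into the new high bits.
11|1011011001 → 111011011001 (still -295).

111011011001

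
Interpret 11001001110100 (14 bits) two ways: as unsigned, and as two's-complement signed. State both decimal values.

Unsigned: 11001001110100 = 12916.
Signed: MSB=1 → 12916 − 16384 = -3468.

unsigned = 12916, signed = -3468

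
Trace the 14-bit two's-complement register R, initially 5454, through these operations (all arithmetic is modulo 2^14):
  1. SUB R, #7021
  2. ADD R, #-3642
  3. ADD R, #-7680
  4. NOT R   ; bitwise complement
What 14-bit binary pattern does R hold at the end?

Start: R = 5454 = 01010101001110.
R = 5454 − 7021 = -1567 = 11100111100001
R = -1567 + (-3642) = -5209 = 10101110100111
R = -5209 + (-7680) = -12889; wraps to 3495 = 00110110100111
R = NOT 00110110100111 = 11001001011000 = -3496

11001001011000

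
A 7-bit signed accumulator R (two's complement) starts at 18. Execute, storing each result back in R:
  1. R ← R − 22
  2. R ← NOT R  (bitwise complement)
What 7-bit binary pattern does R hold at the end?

0000011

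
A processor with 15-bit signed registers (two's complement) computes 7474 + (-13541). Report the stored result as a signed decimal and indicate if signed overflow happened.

-6067; no overflow

7474 → 001110100110010
-13541 → 100101100011011
  001110100110010
+ 100101100011011
= 110100001001101
Result 110100001001101: MSB = 1 → 26701 − 32768 = -6067.
Addends have opposite signs, so signed overflow cannot occur.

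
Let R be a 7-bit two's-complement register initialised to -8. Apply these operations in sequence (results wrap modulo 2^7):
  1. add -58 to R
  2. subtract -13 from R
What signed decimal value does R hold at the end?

-53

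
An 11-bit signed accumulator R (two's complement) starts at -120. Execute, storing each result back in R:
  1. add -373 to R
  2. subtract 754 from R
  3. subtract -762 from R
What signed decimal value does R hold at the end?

-485

Start: R = -120 = 11110001000.
R = -120 + (-373) = -493 = 11000010011
R = -493 − 754 = -1247; wraps to 801 = 01100100001
R = 801 − (-762) = 1563; wraps to -485 = 11000011011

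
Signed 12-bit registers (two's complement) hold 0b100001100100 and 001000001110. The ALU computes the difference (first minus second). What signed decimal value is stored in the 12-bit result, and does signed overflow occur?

1622; overflow

0b100001100100 → 100001100100 = -1948 (signed)
001000001110 = 526 (signed)
Subtract via negate-and-add: invert 001000001110 + 1 = 110111110010 (i.e. -526).
  100001100100
+ 110111110010
= 011001010110  (discard carry-out 1)
Result 011001010110: MSB = 0 → value 1622.
Both addends (after negating the subtrahend) are negative but the stored result is non-negative: signed overflow. The true value -1948 − 526 = -2474 lies outside [-2048, 2047].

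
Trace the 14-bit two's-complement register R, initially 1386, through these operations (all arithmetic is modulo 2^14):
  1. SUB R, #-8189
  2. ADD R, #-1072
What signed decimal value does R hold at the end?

-7881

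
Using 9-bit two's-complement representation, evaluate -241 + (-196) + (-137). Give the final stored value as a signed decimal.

-62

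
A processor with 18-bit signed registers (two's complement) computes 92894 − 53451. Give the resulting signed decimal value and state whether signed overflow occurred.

39443; no overflow

92894 → 010110101011011110
53451 → 001101000011001011
Subtract via negate-and-add: invert 001101000011001011 + 1 = 110010111100110101 (i.e. -53451).
  010110101011011110
+ 110010111100110101
= 001001101000010011  (discard carry-out 1)
Result 001001101000010011: MSB = 0 → value 39443.
Addends (after negating the subtrahend) have opposite signs, so signed overflow cannot occur.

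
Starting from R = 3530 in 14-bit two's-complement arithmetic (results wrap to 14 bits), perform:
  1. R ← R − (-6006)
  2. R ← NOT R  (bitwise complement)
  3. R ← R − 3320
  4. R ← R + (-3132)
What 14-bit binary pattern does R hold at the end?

Start: R = 3530 = 00110111001010.
R = 3530 − (-6006) = 9536; wraps to -6848 = 10010101000000
R = NOT 10010101000000 = 01101010111111 = 6847
R = 6847 − 3320 = 3527 = 00110111000111
R = 3527 + (-3132) = 395 = 00000110001011

00000110001011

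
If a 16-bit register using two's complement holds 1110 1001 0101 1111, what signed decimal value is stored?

-5793

MSB is 1, so the value is negative.
Invert: 0001011010100000. Add 1: 0001011010100001 = 5793. So the value is −5793.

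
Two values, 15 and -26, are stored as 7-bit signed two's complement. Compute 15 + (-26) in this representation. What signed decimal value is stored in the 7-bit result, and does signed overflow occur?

15 → 0001111
-26 → 1100110
  0001111
+ 1100110
= 1110101
Result 1110101: MSB = 1 → 117 − 128 = -11.
Addends have opposite signs, so signed overflow cannot occur.

-11; no overflow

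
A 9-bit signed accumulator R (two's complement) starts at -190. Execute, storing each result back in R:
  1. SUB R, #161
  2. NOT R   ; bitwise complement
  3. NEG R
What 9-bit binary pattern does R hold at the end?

010100010

Start: R = -190 = 101000010.
R = -190 − 161 = -351; wraps to 161 = 010100001
R = NOT 010100001 = 101011110 = -162
R = −(-162) = 162 = 010100010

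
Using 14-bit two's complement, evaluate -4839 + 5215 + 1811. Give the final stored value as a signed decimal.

2187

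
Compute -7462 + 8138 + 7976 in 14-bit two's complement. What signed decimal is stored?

-7732

-7462 + 8138 = 676 (00001010100100)
676 + 7976 = 8652 → wraps to -7732 (10000111001100)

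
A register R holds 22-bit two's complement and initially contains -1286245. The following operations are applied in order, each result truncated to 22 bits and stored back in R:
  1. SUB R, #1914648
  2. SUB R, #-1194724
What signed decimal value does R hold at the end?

Start: R = -1286245 = 1011000101111110011011.
R = -1286245 − 1914648 = -3200893; wraps to 993411 = 0011110010100010000011
R = 993411 − (-1194724) = 2188135; wraps to -2006169 = 1000010110001101100111

-2006169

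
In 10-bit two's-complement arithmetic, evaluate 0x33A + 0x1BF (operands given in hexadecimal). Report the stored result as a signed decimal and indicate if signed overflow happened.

249; no overflow

0x33A = 1100111010 = -198 (signed)
0x1BF = 0110111111 = 447 (signed)
  1100111010
+ 0110111111
= 0011111001  (discard carry-out 1)
Result 0011111001: MSB = 0 → value 249.
Addends have opposite signs, so signed overflow cannot occur.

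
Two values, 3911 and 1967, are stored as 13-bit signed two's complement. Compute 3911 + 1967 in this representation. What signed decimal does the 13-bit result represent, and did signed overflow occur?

-2314; overflow

3911 → 0111101000111
1967 → 0011110101111
  0111101000111
+ 0011110101111
= 1011011110110
Result 1011011110110: MSB = 1 → 5878 − 8192 = -2314.
Both addends are non-negative but the stored result is negative: signed overflow. The true value 3911 + 1967 = 5878 lies outside [-4096, 4095].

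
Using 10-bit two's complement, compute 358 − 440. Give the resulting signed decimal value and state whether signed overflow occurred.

358 → 0101100110
440 → 0110111000
Subtract via negate-and-add: invert 0110111000 + 1 = 1001001000 (i.e. -440).
  0101100110
+ 1001001000
= 1110101110
Result 1110101110: MSB = 1 → 942 − 1024 = -82.
Addends (after negating the subtrahend) have opposite signs, so signed overflow cannot occur.

-82; no overflow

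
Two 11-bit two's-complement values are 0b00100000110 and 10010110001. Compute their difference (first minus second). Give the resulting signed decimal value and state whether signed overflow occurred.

0b00100000110 → 00100000110 = 262 (signed)
10010110001 = -847 (signed)
Subtract via negate-and-add: invert 10010110001 + 1 = 01101001111 (i.e. 847).
  00100000110
+ 01101001111
= 10001010101
Result 10001010101: MSB = 1 → 1109 − 2048 = -939.
Both addends (after negating the subtrahend) are non-negative but the stored result is negative: signed overflow. The true value 262 − (-847) = 1109 lies outside [-1024, 1023].

-939; overflow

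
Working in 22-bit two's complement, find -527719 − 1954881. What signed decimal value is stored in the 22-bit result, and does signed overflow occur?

1711704; overflow

-527719 → 1101111111001010011001
1954881 → 0111011101010001000001
Subtract via negate-and-add: invert 0111011101010001000001 + 1 = 1000100010101110111111 (i.e. -1954881).
  1101111111001010011001
+ 1000100010101110111111
= 0110100001111001011000  (discard carry-out 1)
Result 0110100001111001011000: MSB = 0 → value 1711704.
Both addends (after negating the subtrahend) are negative but the stored result is non-negative: signed overflow. The true value -527719 − 1954881 = -2482600 lies outside [-2097152, 2097151].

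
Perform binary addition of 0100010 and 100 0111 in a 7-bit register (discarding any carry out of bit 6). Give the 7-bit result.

  0100010
+ 1000111
= 1101001

1101001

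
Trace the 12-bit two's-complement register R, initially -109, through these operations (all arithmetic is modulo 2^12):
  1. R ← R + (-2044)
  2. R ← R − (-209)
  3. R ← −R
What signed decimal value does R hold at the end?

Start: R = -109 = 111110010011.
R = -109 + (-2044) = -2153; wraps to 1943 = 011110010111
R = 1943 − (-209) = 2152; wraps to -1944 = 100001101000
R = −(-1944) = 1944 = 011110011000

1944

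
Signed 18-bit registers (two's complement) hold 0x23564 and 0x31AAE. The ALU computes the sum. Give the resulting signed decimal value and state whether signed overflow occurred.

86034; overflow

0x23564 = 100011010101100100 = -117404 (signed)
0x31AAE = 110001101010101110 = -58706 (signed)
  100011010101100100
+ 110001101010101110
= 010101000000010010  (discard carry-out 1)
Result 010101000000010010: MSB = 0 → value 86034.
Both addends are negative but the stored result is non-negative: signed overflow. The true value -117404 + (-58706) = -176110 lies outside [-131072, 131071].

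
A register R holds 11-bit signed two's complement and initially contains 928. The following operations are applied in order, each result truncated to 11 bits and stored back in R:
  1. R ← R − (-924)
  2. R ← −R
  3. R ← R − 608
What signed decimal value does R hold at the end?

-412

Start: R = 928 = 01110100000.
R = 928 − (-924) = 1852; wraps to -196 = 11100111100
R = −(-196) = 196 = 00011000100
R = 196 − 608 = -412 = 11001100100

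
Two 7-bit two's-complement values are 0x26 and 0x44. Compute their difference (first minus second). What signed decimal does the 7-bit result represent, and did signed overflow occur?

-30; overflow

0x26 = 0100110 = 38 (signed)
0x44 = 1000100 = -60 (signed)
Subtract via negate-and-add: invert 1000100 + 1 = 0111100 (i.e. 60).
  0100110
+ 0111100
= 1100010
Result 1100010: MSB = 1 → 98 − 128 = -30.
Both addends (after negating the subtrahend) are non-negative but the stored result is negative: signed overflow. The true value 38 − (-60) = 98 lies outside [-64, 63].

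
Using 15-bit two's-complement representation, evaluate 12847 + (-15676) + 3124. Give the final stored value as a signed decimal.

295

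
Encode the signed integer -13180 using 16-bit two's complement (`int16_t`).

|-13180| = 13180 = 0011001101111100 in 16 bits.
Invert the bits: 1100110010000011. Add 1: 1100110010000100.

1100110010000100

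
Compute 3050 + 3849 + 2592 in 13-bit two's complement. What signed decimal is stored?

1299

3050 + 3849 = 6899 → wraps to -1293 (1101011110011)
-1293 + 2592 = 1299 (0010100010011)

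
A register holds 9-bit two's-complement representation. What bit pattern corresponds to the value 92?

92 is non-negative, so write it directly in 9 bits: 001011100.

001011100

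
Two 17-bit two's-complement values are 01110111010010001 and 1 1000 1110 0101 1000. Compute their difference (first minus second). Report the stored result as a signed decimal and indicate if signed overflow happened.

-40903; overflow

01110111010010001 = 61073 (signed)
1 1000 1110 0101 1000 → 11000111001011000 = -29096 (signed)
Subtract via negate-and-add: invert 11000111001011000 + 1 = 00111000110101000 (i.e. 29096).
  01110111010010001
+ 00111000110101000
= 10110000000111001
Result 10110000000111001: MSB = 1 → 90169 − 131072 = -40903.
Both addends (after negating the subtrahend) are non-negative but the stored result is negative: signed overflow. The true value 61073 − (-29096) = 90169 lies outside [-65536, 65535].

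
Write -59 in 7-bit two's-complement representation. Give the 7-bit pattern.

|-59| = 59 = 0111011 in 7 bits.
Invert the bits: 1000100. Add 1: 1000101.

1000101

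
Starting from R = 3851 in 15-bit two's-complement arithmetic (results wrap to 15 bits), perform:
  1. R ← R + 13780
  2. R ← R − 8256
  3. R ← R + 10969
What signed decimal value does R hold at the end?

Start: R = 3851 = 000111100001011.
R = 3851 + 13780 = 17631; wraps to -15137 = 100010011011111
R = -15137 − 8256 = -23393; wraps to 9375 = 010010010011111
R = 9375 + 10969 = 20344; wraps to -12424 = 100111101111000

-12424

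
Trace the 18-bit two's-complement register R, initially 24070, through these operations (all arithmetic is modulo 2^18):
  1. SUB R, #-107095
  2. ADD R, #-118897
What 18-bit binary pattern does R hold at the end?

000010111111101100

Start: R = 24070 = 000101111000000110.
R = 24070 − (-107095) = 131165; wraps to -130979 = 100000000001011101
R = -130979 + (-118897) = -249876; wraps to 12268 = 000010111111101100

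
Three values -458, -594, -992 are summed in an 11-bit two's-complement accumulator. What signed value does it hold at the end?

4

-458 + (-594) = -1052 → wraps to 996 (01111100100)
996 + (-992) = 4 (00000000100)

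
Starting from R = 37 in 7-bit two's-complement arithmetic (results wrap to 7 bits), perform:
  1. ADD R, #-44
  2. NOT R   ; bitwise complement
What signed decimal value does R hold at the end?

Start: R = 37 = 0100101.
R = 37 + (-44) = -7 = 1111001
R = NOT 1111001 = 0000110 = 6

6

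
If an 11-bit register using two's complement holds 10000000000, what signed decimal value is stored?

-1024

MSB is 1, so the value is negative.
Unsigned reading: 1024. Subtract 2^11 = 2048: 1024 − 2048 = -1024.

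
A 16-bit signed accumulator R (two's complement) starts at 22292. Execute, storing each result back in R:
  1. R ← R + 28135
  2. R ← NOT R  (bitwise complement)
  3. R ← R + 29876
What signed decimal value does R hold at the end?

Start: R = 22292 = 0101011100010100.
R = 22292 + 28135 = 50427; wraps to -15109 = 1100010011111011
R = NOT 1100010011111011 = 0011101100000100 = 15108
R = 15108 + 29876 = 44984; wraps to -20552 = 1010111110111000

-20552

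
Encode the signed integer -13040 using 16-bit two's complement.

|-13040| = 13040 = 0011001011110000 in 16 bits.
Invert the bits: 1100110100001111. Add 1: 1100110100010000.

1100110100010000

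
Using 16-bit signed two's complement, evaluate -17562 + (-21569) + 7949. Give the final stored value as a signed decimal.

-17562 + (-21569) = -39131 → wraps to 26405 (0110011100100101)
26405 + 7949 = 34354 → wraps to -31182 (1000011000110010)

-31182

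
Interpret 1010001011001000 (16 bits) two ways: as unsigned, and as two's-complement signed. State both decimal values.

unsigned = 41672, signed = -23864

Unsigned: 1010001011001000 = 41672.
Signed: MSB=1 → 41672 − 65536 = -23864.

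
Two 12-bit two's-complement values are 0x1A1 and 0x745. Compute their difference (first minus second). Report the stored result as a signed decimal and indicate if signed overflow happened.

-1444; no overflow

0x1A1 = 000110100001 = 417 (signed)
0x745 = 011101000101 = 1861 (signed)
Subtract via negate-and-add: invert 011101000101 + 1 = 100010111011 (i.e. -1861).
  000110100001
+ 100010111011
= 101001011100
Result 101001011100: MSB = 1 → 2652 − 4096 = -1444.
Addends (after negating the subtrahend) have opposite signs, so signed overflow cannot occur.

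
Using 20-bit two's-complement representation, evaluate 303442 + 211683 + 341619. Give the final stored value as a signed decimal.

-191832

303442 + 211683 = 515125 (01111101110000110101)
515125 + 341619 = 856744 → wraps to -191832 (11010001001010101000)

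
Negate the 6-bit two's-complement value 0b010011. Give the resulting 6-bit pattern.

Invert: 101100. Add 1: 101101.
Check: 010011 = 19, 101101 = -19.

101101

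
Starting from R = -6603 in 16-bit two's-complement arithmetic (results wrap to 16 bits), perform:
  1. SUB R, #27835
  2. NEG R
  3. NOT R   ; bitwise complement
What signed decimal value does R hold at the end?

Start: R = -6603 = 1110011000110101.
R = -6603 − 27835 = -34438; wraps to 31098 = 0111100101111010
R = −(31098) = -31098 = 1000011010000110
R = NOT 1000011010000110 = 0111100101111001 = 31097

31097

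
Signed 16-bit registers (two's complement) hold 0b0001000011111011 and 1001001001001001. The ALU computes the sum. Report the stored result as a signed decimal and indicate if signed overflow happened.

-23740; no overflow

0b0001000011111011 → 0001000011111011 = 4347 (signed)
1001001001001001 = -28087 (signed)
  0001000011111011
+ 1001001001001001
= 1010001101000100
Result 1010001101000100: MSB = 1 → 41796 − 65536 = -23740.
Addends have opposite signs, so signed overflow cannot occur.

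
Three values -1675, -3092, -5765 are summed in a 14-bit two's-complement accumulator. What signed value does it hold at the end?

-1675 + (-3092) = -4767 (10110101100001)
-4767 + (-5765) = -10532 → wraps to 5852 (01011011011100)

5852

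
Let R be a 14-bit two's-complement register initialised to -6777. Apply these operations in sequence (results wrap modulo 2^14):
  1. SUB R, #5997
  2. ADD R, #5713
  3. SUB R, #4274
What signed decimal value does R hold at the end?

5049

Start: R = -6777 = 10010110000111.
R = -6777 − 5997 = -12774; wraps to 3610 = 00111000011010
R = 3610 + 5713 = 9323; wraps to -7061 = 10010001101011
R = -7061 − 4274 = -11335; wraps to 5049 = 01001110111001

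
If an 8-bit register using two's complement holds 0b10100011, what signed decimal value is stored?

MSB is 1, so the value is negative.
Invert: 01011100. Add 1: 01011101 = 93. So the value is −93.

-93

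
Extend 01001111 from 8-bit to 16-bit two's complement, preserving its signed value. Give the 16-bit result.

MSB of 01001111 is 0; replicate it into the new high bits.
00000000|01001111 → 0000000001001111 (still 79).

0000000001001111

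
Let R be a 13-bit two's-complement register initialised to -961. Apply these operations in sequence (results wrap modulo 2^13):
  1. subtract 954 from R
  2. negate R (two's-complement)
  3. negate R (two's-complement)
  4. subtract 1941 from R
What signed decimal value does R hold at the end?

Start: R = -961 = 1110000111111.
R = -961 − 954 = -1915 = 1100010000101
R = −(-1915) = 1915 = 0011101111011
R = −(1915) = -1915 = 1100010000101
R = -1915 − 1941 = -3856 = 1000011110000

-3856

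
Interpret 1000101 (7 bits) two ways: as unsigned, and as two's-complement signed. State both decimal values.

unsigned = 69, signed = -59

Unsigned: 1000101 = 69.
Signed: MSB=1 → 69 − 128 = -59.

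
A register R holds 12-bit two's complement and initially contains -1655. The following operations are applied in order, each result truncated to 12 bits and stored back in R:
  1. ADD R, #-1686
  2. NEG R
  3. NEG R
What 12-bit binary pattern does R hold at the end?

001011110011

Start: R = -1655 = 100110001001.
R = -1655 + (-1686) = -3341; wraps to 755 = 001011110011
R = −(755) = -755 = 110100001101
R = −(-755) = 755 = 001011110011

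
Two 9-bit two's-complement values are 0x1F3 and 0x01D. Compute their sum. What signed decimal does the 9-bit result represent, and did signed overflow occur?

0x1F3 = 111110011 = -13 (signed)
0x01D = 000011101 = 29 (signed)
  111110011
+ 000011101
= 000010000  (discard carry-out 1)
Result 000010000: MSB = 0 → value 16.
Addends have opposite signs, so signed overflow cannot occur.

16; no overflow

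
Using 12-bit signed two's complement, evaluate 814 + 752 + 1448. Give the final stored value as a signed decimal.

814 + 752 = 1566 (011000011110)
1566 + 1448 = 3014 → wraps to -1082 (101111000110)

-1082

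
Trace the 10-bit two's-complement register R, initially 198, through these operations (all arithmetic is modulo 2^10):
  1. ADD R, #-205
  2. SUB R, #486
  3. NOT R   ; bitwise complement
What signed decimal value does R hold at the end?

Start: R = 198 = 0011000110.
R = 198 + (-205) = -7 = 1111111001
R = -7 − 486 = -493 = 1000010011
R = NOT 1000010011 = 0111101100 = 492

492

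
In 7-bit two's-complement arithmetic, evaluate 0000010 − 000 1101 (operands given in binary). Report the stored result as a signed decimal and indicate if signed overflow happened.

-11; no overflow

0000010 = 2 (signed)
000 1101 → 0001101 = 13 (signed)
Subtract via negate-and-add: invert 0001101 + 1 = 1110011 (i.e. -13).
  0000010
+ 1110011
= 1110101
Result 1110101: MSB = 1 → 117 − 128 = -11.
Addends (after negating the subtrahend) have opposite signs, so signed overflow cannot occur.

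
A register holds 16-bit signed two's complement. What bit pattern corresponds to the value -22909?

1010011010000011

|-22909| = 22909 = 0101100101111101 in 16 bits.
Invert the bits: 1010011010000010. Add 1: 1010011010000011.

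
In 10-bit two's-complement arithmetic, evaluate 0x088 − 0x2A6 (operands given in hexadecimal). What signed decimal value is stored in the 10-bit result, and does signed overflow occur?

482; no overflow

0x088 = 0010001000 = 136 (signed)
0x2A6 = 1010100110 = -346 (signed)
Subtract via negate-and-add: invert 1010100110 + 1 = 0101011010 (i.e. 346).
  0010001000
+ 0101011010
= 0111100010
Result 0111100010: MSB = 0 → value 482.
Both addends (after negating the subtrahend) are non-negative and so is the stored result: no signed overflow.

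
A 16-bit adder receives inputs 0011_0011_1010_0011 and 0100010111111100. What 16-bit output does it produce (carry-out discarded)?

  0011001110100011
+ 0100010111111100
= 0111100110011111

0111100110011111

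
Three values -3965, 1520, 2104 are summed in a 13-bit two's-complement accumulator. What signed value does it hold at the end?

-3965 + 1520 = -2445 (1011001110011)
-2445 + 2104 = -341 (1111010101011)

-341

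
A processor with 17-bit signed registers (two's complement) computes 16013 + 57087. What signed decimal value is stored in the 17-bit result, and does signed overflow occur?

16013 → 00011111010001101
57087 → 01101111011111111
  00011111010001101
+ 01101111011111111
= 10001110110001100
Result 10001110110001100: MSB = 1 → 73100 − 131072 = -57972.
Both addends are non-negative but the stored result is negative: signed overflow. The true value 16013 + 57087 = 73100 lies outside [-65536, 65535].

-57972; overflow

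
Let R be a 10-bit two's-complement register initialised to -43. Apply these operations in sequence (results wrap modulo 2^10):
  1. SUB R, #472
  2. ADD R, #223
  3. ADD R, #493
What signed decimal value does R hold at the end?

201

Start: R = -43 = 1111010101.
R = -43 − 472 = -515; wraps to 509 = 0111111101
R = 509 + 223 = 732; wraps to -292 = 1011011100
R = -292 + 493 = 201 = 0011001001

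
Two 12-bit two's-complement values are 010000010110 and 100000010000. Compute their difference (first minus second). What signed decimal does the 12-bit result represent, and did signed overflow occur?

010000010110 = 1046 (signed)
100000010000 = -2032 (signed)
Subtract via negate-and-add: invert 100000010000 + 1 = 011111110000 (i.e. 2032).
  010000010110
+ 011111110000
= 110000000110
Result 110000000110: MSB = 1 → 3078 − 4096 = -1018.
Both addends (after negating the subtrahend) are non-negative but the stored result is negative: signed overflow. The true value 1046 − (-2032) = 3078 lies outside [-2048, 2047].

-1018; overflow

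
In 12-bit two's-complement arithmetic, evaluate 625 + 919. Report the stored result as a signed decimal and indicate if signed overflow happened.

1544; no overflow

625 → 001001110001
919 → 001110010111
  001001110001
+ 001110010111
= 011000001000
Result 011000001000: MSB = 0 → value 1544.
Both addends are non-negative and so is the stored result: no signed overflow.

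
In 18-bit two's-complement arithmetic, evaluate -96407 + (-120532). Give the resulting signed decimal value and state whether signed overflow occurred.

45205; overflow

-96407 → 101000011101101001
-120532 → 100010100100101100
  101000011101101001
+ 100010100100101100
= 001011000010010101  (discard carry-out 1)
Result 001011000010010101: MSB = 0 → value 45205.
Both addends are negative but the stored result is non-negative: signed overflow. The true value -96407 + (-120532) = -216939 lies outside [-131072, 131071].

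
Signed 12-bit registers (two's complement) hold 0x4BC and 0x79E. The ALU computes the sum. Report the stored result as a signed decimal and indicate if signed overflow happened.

-934; overflow

0x4BC = 010010111100 = 1212 (signed)
0x79E = 011110011110 = 1950 (signed)
  010010111100
+ 011110011110
= 110001011010
Result 110001011010: MSB = 1 → 3162 − 4096 = -934.
Both addends are non-negative but the stored result is negative: signed overflow. The true value 1212 + 1950 = 3162 lies outside [-2048, 2047].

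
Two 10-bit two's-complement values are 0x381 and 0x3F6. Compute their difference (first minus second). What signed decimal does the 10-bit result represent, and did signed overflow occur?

0x381 = 1110000001 = -127 (signed)
0x3F6 = 1111110110 = -10 (signed)
Subtract via negate-and-add: invert 1111110110 + 1 = 0000001010 (i.e. 10).
  1110000001
+ 0000001010
= 1110001011
Result 1110001011: MSB = 1 → 907 − 1024 = -117.
Addends (after negating the subtrahend) have opposite signs, so signed overflow cannot occur.

-117; no overflow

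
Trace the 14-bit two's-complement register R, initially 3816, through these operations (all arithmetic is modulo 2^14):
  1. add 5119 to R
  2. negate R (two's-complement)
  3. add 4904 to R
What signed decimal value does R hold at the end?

-4031

Start: R = 3816 = 00111011101000.
R = 3816 + 5119 = 8935; wraps to -7449 = 10001011100111
R = −(-7449) = 7449 = 01110100011001
R = 7449 + 4904 = 12353; wraps to -4031 = 11000001000001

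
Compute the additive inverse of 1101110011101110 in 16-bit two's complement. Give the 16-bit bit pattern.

0010001100010010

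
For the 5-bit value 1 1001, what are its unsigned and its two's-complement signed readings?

unsigned = 25, signed = -7

Unsigned: 11001 = 25.
Signed: MSB=1 → 25 − 32 = -7.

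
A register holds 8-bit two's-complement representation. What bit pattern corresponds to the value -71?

10111001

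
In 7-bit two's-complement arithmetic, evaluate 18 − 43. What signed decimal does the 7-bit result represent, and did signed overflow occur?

-25; no overflow

18 → 0010010
43 → 0101011
Subtract via negate-and-add: invert 0101011 + 1 = 1010101 (i.e. -43).
  0010010
+ 1010101
= 1100111
Result 1100111: MSB = 1 → 103 − 128 = -25.
Addends (after negating the subtrahend) have opposite signs, so signed overflow cannot occur.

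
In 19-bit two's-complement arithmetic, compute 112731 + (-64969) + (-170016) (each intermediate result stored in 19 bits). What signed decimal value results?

112731 + (-64969) = 47762 (0001011101010010010)
47762 + (-170016) = -122254 (1100010001001110010)

-122254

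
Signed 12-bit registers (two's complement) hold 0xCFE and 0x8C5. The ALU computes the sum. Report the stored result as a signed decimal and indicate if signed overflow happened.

1475; overflow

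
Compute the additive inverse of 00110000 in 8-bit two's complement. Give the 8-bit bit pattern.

11010000

Invert: 11001111. Add 1: 11010000.
Check: 00110000 = 48, 11010000 = -48.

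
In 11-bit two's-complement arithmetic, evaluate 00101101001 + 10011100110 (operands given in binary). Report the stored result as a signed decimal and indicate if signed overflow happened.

-433; no overflow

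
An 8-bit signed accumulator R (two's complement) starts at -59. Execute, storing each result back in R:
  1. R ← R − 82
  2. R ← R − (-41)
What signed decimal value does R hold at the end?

Start: R = -59 = 11000101.
R = -59 − 82 = -141; wraps to 115 = 01110011
R = 115 − (-41) = 156; wraps to -100 = 10011100

-100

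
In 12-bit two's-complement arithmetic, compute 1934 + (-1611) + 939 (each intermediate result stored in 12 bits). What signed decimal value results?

1262

1934 + (-1611) = 323 (000101000011)
323 + 939 = 1262 (010011101110)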